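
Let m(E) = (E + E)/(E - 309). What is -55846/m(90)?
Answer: 2038379/30 ≈ 67946.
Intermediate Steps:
m(E) = 2*E/(-309 + E) (m(E) = (2*E)/(-309 + E) = 2*E/(-309 + E))
-55846/m(90) = -55846/(2*90/(-309 + 90)) = -55846/(2*90/(-219)) = -55846/(2*90*(-1/219)) = -55846/(-60/73) = -55846*(-73/60) = 2038379/30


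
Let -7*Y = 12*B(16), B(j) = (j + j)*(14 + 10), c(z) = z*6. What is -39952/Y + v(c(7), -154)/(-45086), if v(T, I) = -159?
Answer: 394074889/12984768 ≈ 30.349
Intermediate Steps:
c(z) = 6*z
B(j) = 48*j (B(j) = (2*j)*24 = 48*j)
Y = -9216/7 (Y = -12*48*16/7 = -12*768/7 = -⅐*9216 = -9216/7 ≈ -1316.6)
-39952/Y + v(c(7), -154)/(-45086) = -39952/(-9216/7) - 159/(-45086) = -39952*(-7/9216) - 159*(-1/45086) = 17479/576 + 159/45086 = 394074889/12984768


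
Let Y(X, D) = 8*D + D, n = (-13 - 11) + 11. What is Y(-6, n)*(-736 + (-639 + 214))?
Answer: 135837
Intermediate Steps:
n = -13 (n = -24 + 11 = -13)
Y(X, D) = 9*D
Y(-6, n)*(-736 + (-639 + 214)) = (9*(-13))*(-736 + (-639 + 214)) = -117*(-736 - 425) = -117*(-1161) = 135837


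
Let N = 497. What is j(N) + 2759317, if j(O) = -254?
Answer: 2759063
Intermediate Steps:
j(N) + 2759317 = -254 + 2759317 = 2759063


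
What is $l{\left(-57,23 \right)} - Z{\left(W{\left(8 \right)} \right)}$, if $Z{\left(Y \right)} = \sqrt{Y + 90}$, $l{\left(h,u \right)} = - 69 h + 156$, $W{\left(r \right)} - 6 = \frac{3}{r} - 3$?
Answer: $4089 - \frac{3 \sqrt{166}}{4} \approx 4079.3$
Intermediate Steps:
$W{\left(r \right)} = 3 + \frac{3}{r}$ ($W{\left(r \right)} = 6 + \left(\frac{3}{r} - 3\right) = 6 - \left(3 - \frac{3}{r}\right) = 3 + \frac{3}{r}$)
$l{\left(h,u \right)} = 156 - 69 h$
$Z{\left(Y \right)} = \sqrt{90 + Y}$
$l{\left(-57,23 \right)} - Z{\left(W{\left(8 \right)} \right)} = \left(156 - -3933\right) - \sqrt{90 + \left(3 + \frac{3}{8}\right)} = \left(156 + 3933\right) - \sqrt{90 + \left(3 + 3 \cdot \frac{1}{8}\right)} = 4089 - \sqrt{90 + \left(3 + \frac{3}{8}\right)} = 4089 - \sqrt{90 + \frac{27}{8}} = 4089 - \sqrt{\frac{747}{8}} = 4089 - \frac{3 \sqrt{166}}{4}$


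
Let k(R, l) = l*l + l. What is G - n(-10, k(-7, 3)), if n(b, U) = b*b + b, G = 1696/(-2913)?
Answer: -263866/2913 ≈ -90.582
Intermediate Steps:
G = -1696/2913 (G = 1696*(-1/2913) = -1696/2913 ≈ -0.58222)
k(R, l) = l + l**2 (k(R, l) = l**2 + l = l + l**2)
n(b, U) = b + b**2 (n(b, U) = b**2 + b = b + b**2)
G - n(-10, k(-7, 3)) = -1696/2913 - (-10)*(1 - 10) = -1696/2913 - (-10)*(-9) = -1696/2913 - 1*90 = -1696/2913 - 90 = -263866/2913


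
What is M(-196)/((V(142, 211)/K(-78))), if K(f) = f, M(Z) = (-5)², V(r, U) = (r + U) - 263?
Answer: -65/3 ≈ -21.667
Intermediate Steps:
V(r, U) = -263 + U + r (V(r, U) = (U + r) - 263 = -263 + U + r)
M(Z) = 25
M(-196)/((V(142, 211)/K(-78))) = 25/(((-263 + 211 + 142)/(-78))) = 25/((90*(-1/78))) = 25/(-15/13) = 25*(-13/15) = -65/3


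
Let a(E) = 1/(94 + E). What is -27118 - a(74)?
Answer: -4555825/168 ≈ -27118.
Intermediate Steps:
-27118 - a(74) = -27118 - 1/(94 + 74) = -27118 - 1/168 = -4555825/168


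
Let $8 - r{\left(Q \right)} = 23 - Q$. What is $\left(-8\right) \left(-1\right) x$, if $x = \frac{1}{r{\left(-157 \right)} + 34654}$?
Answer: $\frac{4}{17241} \approx 0.00023201$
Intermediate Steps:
$r{\left(Q \right)} = -15 + Q$ ($r{\left(Q \right)} = 8 - \left(23 - Q\right) = 8 + \left(-23 + Q\right) = -15 + Q$)
$x = \frac{1}{34482}$ ($x = \frac{1}{\left(-15 - 157\right) + 34654} = \frac{1}{-172 + 34654} = \frac{1}{34482} \approx 2.9001 \cdot 10^{-5}$)
$\left(-8\right) \left(-1\right) x = \left(-8\right) \left(-1\right) \frac{1}{34482} = 8 \cdot \frac{1}{34482} = \frac{4}{17241}$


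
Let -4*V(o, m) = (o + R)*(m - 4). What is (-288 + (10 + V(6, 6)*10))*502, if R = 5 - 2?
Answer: -162146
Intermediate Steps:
R = 3
V(o, m) = -(-4 + m)*(3 + o)/4 (V(o, m) = -(o + 3)*(m - 4)/4 = -(3 + o)*(-4 + m)/4 = -(-4 + m)*(3 + o)/4)
(-288 + (10 + V(6, 6)*10))*502 = (-288 + (10 + (3 + 6 - ¾*6 - ¼*6*6)*10))*502 = (-288 + (10 + (3 + 6 - 9/2 - 9)*10))*502 = (-288 + (10 - 9/2*10))*502 = (-288 + (10 - 45))*502 = (-288 - 35)*502 = -323*502 = -162146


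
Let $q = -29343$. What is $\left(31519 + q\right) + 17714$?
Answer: $19890$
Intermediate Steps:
$\left(31519 + q\right) + 17714 = \left(31519 - 29343\right) + 17714 = 2176 + 17714 = 19890$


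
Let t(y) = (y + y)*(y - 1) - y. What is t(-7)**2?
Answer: 14161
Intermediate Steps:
t(y) = -y + 2*y*(-1 + y) (t(y) = (2*y)*(-1 + y) - y = 2*y*(-1 + y) - y = -y + 2*y*(-1 + y))
t(-7)**2 = (-7*(-3 + 2*(-7)))**2 = (-7*(-3 - 14))**2 = (-7*(-17))**2 = 119**2 = 14161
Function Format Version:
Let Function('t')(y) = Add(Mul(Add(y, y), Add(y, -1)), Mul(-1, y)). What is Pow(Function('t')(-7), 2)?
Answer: 14161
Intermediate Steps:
Function('t')(y) = Add(Mul(-1, y), Mul(2, y, Add(-1, y))) (Function('t')(y) = Add(Mul(Mul(2, y), Add(-1, y)), Mul(-1, y)) = Add(Mul(2, y, Add(-1, y)), Mul(-1, y)) = Add(Mul(-1, y), Mul(2, y, Add(-1, y))))
Pow(Function('t')(-7), 2) = Pow(Mul(-7, Add(-3, Mul(2, -7))), 2) = Pow(Mul(-7, Add(-3, -14)), 2) = Pow(Mul(-7, -17), 2) = Pow(119, 2) = 14161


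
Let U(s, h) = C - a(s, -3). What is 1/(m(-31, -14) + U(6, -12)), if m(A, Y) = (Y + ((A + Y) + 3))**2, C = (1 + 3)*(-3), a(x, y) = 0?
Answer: 1/3124 ≈ 0.00032010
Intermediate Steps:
C = -12 (C = 4*(-3) = -12)
U(s, h) = -12 (U(s, h) = -12 - 1*0 = -12 + 0 = -12)
m(A, Y) = (3 + A + 2*Y)**2 (m(A, Y) = (Y + (3 + A + Y))**2 = (3 + A + 2*Y)**2)
1/(m(-31, -14) + U(6, -12)) = 1/((3 - 31 + 2*(-14))**2 - 12) = 1/((3 - 31 - 28)**2 - 12) = 1/((-56)**2 - 12) = 1/(3136 - 12) = 1/3124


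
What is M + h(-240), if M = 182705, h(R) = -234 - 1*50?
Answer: 182421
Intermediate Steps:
h(R) = -284 (h(R) = -234 - 50 = -284)
M + h(-240) = 182705 - 284 = 182421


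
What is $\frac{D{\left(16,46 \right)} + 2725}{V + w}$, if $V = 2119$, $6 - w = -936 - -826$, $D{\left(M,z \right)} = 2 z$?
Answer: $\frac{939}{745} \approx 1.2604$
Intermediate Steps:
$w = 116$ ($w = 6 - \left(-936 - -826\right) = 6 - \left(-936 + 826\right) = 6 - -110 = 6 + 110 = 116$)
$\frac{D{\left(16,46 \right)} + 2725}{V + w} = \frac{2 \cdot 46 + 2725}{2119 + 116} = \frac{92 + 2725}{2235} = 2817 \cdot \frac{1}{2235} = \frac{939}{745}$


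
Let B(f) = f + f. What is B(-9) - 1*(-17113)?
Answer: 17095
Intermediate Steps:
B(f) = 2*f
B(-9) - 1*(-17113) = 2*(-9) - 1*(-17113) = -18 + 17113 = 17095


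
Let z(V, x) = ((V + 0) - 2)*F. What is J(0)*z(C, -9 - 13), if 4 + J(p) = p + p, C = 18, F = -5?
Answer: 320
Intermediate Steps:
z(V, x) = 10 - 5*V (z(V, x) = ((V + 0) - 2)*(-5) = (V - 2)*(-5) = (-2 + V)*(-5) = 10 - 5*V)
J(p) = -4 + 2*p (J(p) = -4 + (p + p) = -4 + 2*p)
J(0)*z(C, -9 - 13) = (-4 + 2*0)*(10 - 5*18) = (-4 + 0)*(10 - 90) = -4*(-80) = 320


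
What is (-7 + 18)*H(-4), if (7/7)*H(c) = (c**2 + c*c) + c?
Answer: 308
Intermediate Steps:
H(c) = c + 2*c**2 (H(c) = (c**2 + c*c) + c = (c**2 + c**2) + c = 2*c**2 + c = c + 2*c**2)
(-7 + 18)*H(-4) = (-7 + 18)*(-4*(1 + 2*(-4))) = 11*(-4*(1 - 8)) = 11*(-4*(-7)) = 11*28 = 308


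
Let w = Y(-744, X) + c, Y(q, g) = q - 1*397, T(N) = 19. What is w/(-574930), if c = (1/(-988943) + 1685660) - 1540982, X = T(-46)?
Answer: -14194991139/56857299899 ≈ -0.24966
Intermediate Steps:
X = 19
Y(q, g) = -397 + q (Y(q, g) = q - 397 = -397 + q)
c = 143078295353/988943 (c = (-1/988943 + 1685660) - 1540982 = 1667021657379/988943 - 1540982 = 143078295353/988943 ≈ 1.4468e+5)
w = 141949911390/988943 (w = (-397 - 744) + 143078295353/988943 = -1141 + 143078295353/988943 = 141949911390/988943 ≈ 1.4354e+5)
w/(-574930) = (141949911390/988943)/(-574930) = (141949911390/988943)*(-1/574930) = -14194991139/56857299899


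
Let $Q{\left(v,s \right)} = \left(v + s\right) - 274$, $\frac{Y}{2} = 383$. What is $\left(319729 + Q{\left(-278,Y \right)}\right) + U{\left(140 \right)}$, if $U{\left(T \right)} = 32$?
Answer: $319975$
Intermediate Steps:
$Y = 766$ ($Y = 2 \cdot 383 = 766$)
$Q{\left(v,s \right)} = -274 + s + v$ ($Q{\left(v,s \right)} = \left(s + v\right) - 274 = -274 + s + v$)
$\left(319729 + Q{\left(-278,Y \right)}\right) + U{\left(140 \right)} = \left(319729 - -214\right) + 32 = \left(319729 + 214\right) + 32 = 319943 + 32 = 319975$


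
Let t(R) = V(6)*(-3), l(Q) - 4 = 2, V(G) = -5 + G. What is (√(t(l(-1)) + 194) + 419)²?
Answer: (419 + √191)² ≈ 1.8733e+5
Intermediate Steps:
l(Q) = 6 (l(Q) = 4 + 2 = 6)
t(R) = -3 (t(R) = (-5 + 6)*(-3) = 1*(-3) = -3)
(√(t(l(-1)) + 194) + 419)² = (√(-3 + 194) + 419)² = (√191 + 419)² = (419 + √191)²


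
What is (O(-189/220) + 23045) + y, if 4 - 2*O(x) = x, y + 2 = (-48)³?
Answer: -38520491/440 ≈ -87547.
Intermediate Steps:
y = -110594 (y = -2 + (-48)³ = -2 - 110592 = -110594)
O(x) = 2 - x/2
(O(-189/220) + 23045) + y = ((2 - (-189)/(2*220)) + 23045) - 110594 = ((2 - ½*(-189/220)) + 23045) - 110594 = ((2 + 189/440) + 23045) - 110594 = (1069/440 + 23045) - 110594 = 10140869/440 - 110594 = -38520491/440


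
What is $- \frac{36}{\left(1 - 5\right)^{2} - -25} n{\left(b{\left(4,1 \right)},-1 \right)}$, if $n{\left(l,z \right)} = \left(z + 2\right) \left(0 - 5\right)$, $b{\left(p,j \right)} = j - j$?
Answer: $\frac{180}{41} \approx 4.3902$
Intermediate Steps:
$b{\left(p,j \right)} = 0$
$n{\left(l,z \right)} = -10 - 5 z$ ($n{\left(l,z \right)} = \left(2 + z\right) \left(-5\right) = -10 - 5 z$)
$- \frac{36}{\left(1 - 5\right)^{2} - -25} n{\left(b{\left(4,1 \right)},-1 \right)} = - \frac{36}{\left(1 - 5\right)^{2} - -25} \left(-10 - -5\right) = - \frac{36}{\left(-4\right)^{2} + 25} \left(-10 + 5\right) = - \frac{36}{16 + 25} \left(-5\right) = - \frac{36}{41} \left(-5\right) = \left(-36\right) \frac{1}{41} \left(-5\right) = \left(- \frac{36}{41}\right) \left(-5\right) = \frac{180}{41}$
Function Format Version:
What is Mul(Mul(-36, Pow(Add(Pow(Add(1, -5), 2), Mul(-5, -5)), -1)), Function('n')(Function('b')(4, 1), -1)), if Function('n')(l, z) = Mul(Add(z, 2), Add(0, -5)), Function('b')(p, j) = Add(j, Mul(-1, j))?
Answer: Rational(180, 41) ≈ 4.3902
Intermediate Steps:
Function('b')(p, j) = 0
Function('n')(l, z) = Add(-10, Mul(-5, z)) (Function('n')(l, z) = Mul(Add(2, z), -5) = Add(-10, Mul(-5, z)))
Mul(Mul(-36, Pow(Add(Pow(Add(1, -5), 2), Mul(-5, -5)), -1)), Function('n')(Function('b')(4, 1), -1)) = Mul(Mul(-36, Pow(Add(Pow(Add(1, -5), 2), Mul(-5, -5)), -1)), Add(-10, Mul(-5, -1))) = Mul(Mul(-36, Pow(Add(Pow(-4, 2), 25), -1)), Add(-10, 5)) = Mul(Mul(-36, Pow(Add(16, 25), -1)), -5) = Mul(Mul(-36, Pow(41, -1)), -5) = Mul(Mul(-36, Rational(1, 41)), -5) = Mul(Rational(-36, 41), -5) = Rational(180, 41)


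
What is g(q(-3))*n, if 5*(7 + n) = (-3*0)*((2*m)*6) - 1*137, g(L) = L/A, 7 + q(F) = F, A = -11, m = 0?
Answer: -344/11 ≈ -31.273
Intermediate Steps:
q(F) = -7 + F
g(L) = -L/11 (g(L) = L/(-11) = L*(-1/11) = -L/11)
n = -172/5 (n = -7 + ((-3*0)*((2*0)*6) - 1*137)/5 = -7 + (0*(0*6) - 137)/5 = -7 + (0*0 - 137)/5 = -7 + (0 - 137)/5 = -7 + (⅕)*(-137) = -7 - 137/5 = -172/5 ≈ -34.400)
g(q(-3))*n = -(-7 - 3)/11*(-172/5) = -1/11*(-10)*(-172/5) = (10/11)*(-172/5) = -344/11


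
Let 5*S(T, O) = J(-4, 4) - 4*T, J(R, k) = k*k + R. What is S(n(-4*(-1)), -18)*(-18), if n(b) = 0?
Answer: -216/5 ≈ -43.200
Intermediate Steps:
J(R, k) = R + k**2 (J(R, k) = k**2 + R = R + k**2)
S(T, O) = 12/5 - 4*T/5 (S(T, O) = ((-4 + 4**2) - 4*T)/5 = ((-4 + 16) - 4*T)/5 = (12 - 4*T)/5 = 12/5 - 4*T/5)
S(n(-4*(-1)), -18)*(-18) = (12/5 - 4/5*0)*(-18) = (12/5 + 0)*(-18) = (12/5)*(-18) = -216/5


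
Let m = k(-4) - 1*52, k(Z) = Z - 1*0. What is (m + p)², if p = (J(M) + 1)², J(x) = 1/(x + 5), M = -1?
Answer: 758641/256 ≈ 2963.4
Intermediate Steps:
J(x) = 1/(5 + x)
k(Z) = Z (k(Z) = Z + 0 = Z)
p = 25/16 (p = (1/(5 - 1) + 1)² = (1/4 + 1)² = (¼ + 1)² = (5/4)² = 25/16 ≈ 1.5625)
m = -56 (m = -4 - 1*52 = -4 - 52 = -56)
(m + p)² = (-56 + 25/16)² = (-871/16)² = 758641/256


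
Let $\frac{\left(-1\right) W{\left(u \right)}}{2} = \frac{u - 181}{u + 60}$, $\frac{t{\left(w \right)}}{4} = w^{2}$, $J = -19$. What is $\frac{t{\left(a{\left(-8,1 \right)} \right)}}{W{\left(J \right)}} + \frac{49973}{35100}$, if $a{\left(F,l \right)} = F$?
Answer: $\frac{970997}{35100} \approx 27.664$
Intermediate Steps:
$t{\left(w \right)} = 4 w^{2}$
$W{\left(u \right)} = - \frac{2 \left(-181 + u\right)}{60 + u}$ ($W{\left(u \right)} = - 2 \frac{u - 181}{u + 60} = - 2 \frac{-181 + u}{60 + u} = - \frac{2 \left(-181 + u\right)}{60 + u}$)
$\frac{t{\left(a{\left(-8,1 \right)} \right)}}{W{\left(J \right)}} + \frac{49973}{35100} = \frac{4 \left(-8\right)^{2}}{2 \frac{1}{60 - 19} \left(181 - -19\right)} + \frac{49973}{35100} = \frac{4 \cdot 64}{2 \cdot \frac{1}{41} \left(181 + 19\right)} + 49973 \cdot \frac{1}{35100} = \frac{256}{2 \cdot \frac{1}{41} \cdot 200} + \frac{49973}{35100} = \frac{256}{\frac{400}{41}} + \frac{49973}{35100} = 256 \cdot \frac{41}{400} + \frac{49973}{35100} = \frac{656}{25} + \frac{49973}{35100} = \frac{970997}{35100}$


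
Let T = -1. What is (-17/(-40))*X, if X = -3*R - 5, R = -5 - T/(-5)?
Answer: 901/200 ≈ 4.5050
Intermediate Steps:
R = -26/5 (R = -5 - (-1)/(-5) = -5 - (-1)*(-1)/5 = -5 - 1*1/5 = -5 - 1/5 = -26/5 ≈ -5.2000)
X = 53/5 (X = -3*(-26/5) - 5 = 78/5 - 5 = 53/5 ≈ 10.600)
(-17/(-40))*X = (-17/(-40))*(53/5) = -1/40*(-17)*(53/5) = (17/40)*(53/5) = 901/200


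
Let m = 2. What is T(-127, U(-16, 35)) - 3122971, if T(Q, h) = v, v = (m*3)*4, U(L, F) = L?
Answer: -3122947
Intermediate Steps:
v = 24 (v = (2*3)*4 = 6*4 = 24)
T(Q, h) = 24
T(-127, U(-16, 35)) - 3122971 = 24 - 3122971 = -3122947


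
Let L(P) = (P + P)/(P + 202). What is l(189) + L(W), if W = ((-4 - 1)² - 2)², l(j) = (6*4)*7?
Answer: 123866/731 ≈ 169.45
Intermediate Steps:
l(j) = 168 (l(j) = 24*7 = 168)
W = 529 (W = ((-5)² - 2)² = (25 - 2)² = 23² = 529)
L(P) = 2*P/(202 + P) (L(P) = (2*P)/(202 + P) = 2*P/(202 + P))
l(189) + L(W) = 168 + 2*529/(202 + 529) = 168 + 2*529/731 = 168 + 2*529*(1/731) = 168 + 1058/731 = 123866/731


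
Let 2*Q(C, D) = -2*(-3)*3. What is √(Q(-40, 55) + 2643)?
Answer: 2*√663 ≈ 51.498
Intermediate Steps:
Q(C, D) = 9 (Q(C, D) = (-2*(-3)*3)/2 = (6*3)/2 = (½)*18 = 9)
√(Q(-40, 55) + 2643) = √(9 + 2643) = √2652 = 2*√663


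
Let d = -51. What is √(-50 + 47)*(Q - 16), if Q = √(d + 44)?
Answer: I*√3*(-16 + I*√7) ≈ -4.5826 - 27.713*I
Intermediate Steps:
Q = I*√7 (Q = √(-51 + 44) = √(-7) = I*√7 ≈ 2.6458*I)
√(-50 + 47)*(Q - 16) = √(-50 + 47)*(I*√7 - 16) = √(-3)*(-16 + I*√7) = (I*√3)*(-16 + I*√7) = I*√3*(-16 + I*√7)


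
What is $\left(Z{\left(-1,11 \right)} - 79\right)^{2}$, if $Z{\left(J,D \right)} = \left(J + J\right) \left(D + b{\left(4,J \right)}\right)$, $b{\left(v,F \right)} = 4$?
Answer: $11881$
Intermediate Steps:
$Z{\left(J,D \right)} = 2 J \left(4 + D\right)$ ($Z{\left(J,D \right)} = \left(J + J\right) \left(D + 4\right) = 2 J \left(4 + D\right)$)
$\left(Z{\left(-1,11 \right)} - 79\right)^{2} = \left(2 \left(-1\right) \left(4 + 11\right) - 79\right)^{2} = \left(2 \left(-1\right) 15 - 79\right)^{2} = \left(-30 - 79\right)^{2} = \left(-109\right)^{2} = 11881$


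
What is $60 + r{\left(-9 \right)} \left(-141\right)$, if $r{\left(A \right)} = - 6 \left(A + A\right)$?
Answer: $-15168$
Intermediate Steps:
$r{\left(A \right)} = - 12 A$ ($r{\left(A \right)} = - 6 \cdot 2 A = - 12 A$)
$60 + r{\left(-9 \right)} \left(-141\right) = 60 + \left(-12\right) \left(-9\right) \left(-141\right) = 60 + 108 \left(-141\right) = 60 - 15228 = -15168$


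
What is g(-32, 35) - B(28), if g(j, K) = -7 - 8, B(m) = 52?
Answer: -67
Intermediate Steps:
g(j, K) = -15
g(-32, 35) - B(28) = -15 - 1*52 = -15 - 52 = -67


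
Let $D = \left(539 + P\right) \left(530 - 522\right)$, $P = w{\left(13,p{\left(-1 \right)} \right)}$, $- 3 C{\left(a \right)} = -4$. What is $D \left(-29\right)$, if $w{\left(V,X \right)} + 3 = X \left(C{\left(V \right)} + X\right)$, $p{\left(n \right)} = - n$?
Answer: $- \frac{374680}{3} \approx -1.2489 \cdot 10^{5}$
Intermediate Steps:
$C{\left(a \right)} = \frac{4}{3}$ ($C{\left(a \right)} = \left(- \frac{1}{3}\right) \left(-4\right) = \frac{4}{3}$)
$w{\left(V,X \right)} = -3 + X \left(\frac{4}{3} + X\right)$
$P = - \frac{2}{3}$ ($P = -3 + \left(\left(-1\right) \left(-1\right)\right)^{2} + \frac{4 \left(\left(-1\right) \left(-1\right)\right)}{3} = -3 + 1^{2} + \frac{4}{3} \cdot 1 = -3 + 1 + \frac{4}{3} = - \frac{2}{3} \approx -0.66667$)
$D = \frac{12920}{3}$ ($D = \left(539 - \frac{2}{3}\right) \left(530 - 522\right) = \frac{1615}{3} \cdot 8 = \frac{12920}{3} \approx 4306.7$)
$D \left(-29\right) = \frac{12920}{3} \left(-29\right) = - \frac{374680}{3}$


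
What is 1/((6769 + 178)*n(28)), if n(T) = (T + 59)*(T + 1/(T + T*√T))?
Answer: 592676/10029317493627 - 56*√7/10029317493627 ≈ 5.9080e-8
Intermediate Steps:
n(T) = (59 + T)*(T + 1/(T + T^(3/2)))
1/((6769 + 178)*n(28)) = 1/((6769 + 178)*(((59 + 28 + 28³ + 28^(7/2) + 59*28² + 59*28^(5/2))/(28 + 28^(3/2))))) = 1/(6947*(((59 + 28 + 21952 + 43904*√7 + 59*784 + 59*(1568*√7))/(28 + 56*√7)))) = 1/(6947*(((59 + 28 + 21952 + 43904*√7 + 46256 + 92512*√7)/(28 + 56*√7)))) = 1/(6947*(((68295 + 136416*√7)/(28 + 56*√7)))) = ((28 + 56*√7)/(68295 + 136416*√7))/6947 = (28 + 56*√7)/(6947*(68295 + 136416*√7))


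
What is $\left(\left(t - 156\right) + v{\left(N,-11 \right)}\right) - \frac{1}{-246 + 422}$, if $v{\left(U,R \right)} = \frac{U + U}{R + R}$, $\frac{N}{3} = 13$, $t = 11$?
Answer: $- \frac{26145}{176} \approx -148.55$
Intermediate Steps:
$N = 39$ ($N = 3 \cdot 13 = 39$)
$v{\left(U,R \right)} = \frac{U}{R}$ ($v{\left(U,R \right)} = \frac{2 U}{2 R} = 2 U \frac{1}{2 R} = \frac{U}{R}$)
$\left(\left(t - 156\right) + v{\left(N,-11 \right)}\right) - \frac{1}{-246 + 422} = \left(\left(11 - 156\right) + \frac{39}{-11}\right) - \frac{1}{-246 + 422} = \left(-145 + 39 \left(- \frac{1}{11}\right)\right) - \frac{1}{176} = \left(-145 - \frac{39}{11}\right) - \frac{1}{176} = - \frac{1634}{11} - \frac{1}{176} = - \frac{26145}{176}$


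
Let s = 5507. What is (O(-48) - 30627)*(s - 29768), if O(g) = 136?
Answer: 739742151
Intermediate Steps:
(O(-48) - 30627)*(s - 29768) = (136 - 30627)*(5507 - 29768) = -30491*(-24261) = 739742151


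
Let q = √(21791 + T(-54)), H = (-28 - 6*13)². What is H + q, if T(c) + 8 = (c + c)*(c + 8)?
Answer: 11236 + √26751 ≈ 11400.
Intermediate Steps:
T(c) = -8 + 2*c*(8 + c) (T(c) = -8 + (c + c)*(c + 8) = -8 + (2*c)*(8 + c) = -8 + 2*c*(8 + c))
H = 11236 (H = (-28 - 78)² = (-106)² = 11236)
q = √26751 (q = √(21791 + (-8 + 2*(-54)² + 16*(-54))) = √(21791 + (-8 + 2*2916 - 864)) = √(21791 + (-8 + 5832 - 864)) = √(21791 + 4960) = √26751 ≈ 163.56)
H + q = 11236 + √26751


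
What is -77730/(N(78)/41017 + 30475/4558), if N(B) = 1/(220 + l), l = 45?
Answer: -72660249633900/6249965461 ≈ -11626.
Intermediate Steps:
N(B) = 1/265 (N(B) = 1/(220 + 45) = 1/265)
-77730/(N(78)/41017 + 30475/4558) = -77730/((1/265)/41017 + 30475/4558) = -77730/((1/265)*(1/41017) + 30475*(1/4558)) = -77730/(1/10869505 + 575/86) = -77730/6249965461/934777430 = -77730*934777430/6249965461 = -72660249633900/6249965461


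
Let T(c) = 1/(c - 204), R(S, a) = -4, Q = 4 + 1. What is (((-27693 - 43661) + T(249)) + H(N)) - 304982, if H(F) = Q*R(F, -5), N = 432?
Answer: -16936019/45 ≈ -3.7636e+5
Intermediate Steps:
Q = 5
T(c) = 1/(-204 + c)
H(F) = -20 (H(F) = 5*(-4) = -20)
(((-27693 - 43661) + T(249)) + H(N)) - 304982 = (((-27693 - 43661) + 1/(-204 + 249)) - 20) - 304982 = ((-71354 + 1/45) - 20) - 304982 = (-3210929/45 - 20) - 304982 = -3211829/45 - 304982 = -16936019/45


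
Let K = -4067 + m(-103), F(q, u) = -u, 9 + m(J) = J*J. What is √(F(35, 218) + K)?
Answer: √6315 ≈ 79.467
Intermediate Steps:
m(J) = -9 + J² (m(J) = -9 + J*J = -9 + J²)
K = 6533 (K = -4067 + (-9 + (-103)²) = -4067 + (-9 + 10609) = -4067 + 10600 = 6533)
√(F(35, 218) + K) = √(-1*218 + 6533) = √(-218 + 6533) = √6315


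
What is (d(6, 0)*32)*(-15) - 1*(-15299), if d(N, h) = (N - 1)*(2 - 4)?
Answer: 20099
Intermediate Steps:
d(N, h) = 2 - 2*N (d(N, h) = (-1 + N)*(-2) = 2 - 2*N)
(d(6, 0)*32)*(-15) - 1*(-15299) = ((2 - 2*6)*32)*(-15) - 1*(-15299) = ((2 - 12)*32)*(-15) + 15299 = -10*32*(-15) + 15299 = -320*(-15) + 15299 = 4800 + 15299 = 20099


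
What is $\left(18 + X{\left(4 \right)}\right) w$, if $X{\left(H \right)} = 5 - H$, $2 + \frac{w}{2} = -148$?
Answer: $-5700$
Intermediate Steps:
$w = -300$ ($w = -4 + 2 \left(-148\right) = -4 - 296 = -300$)
$\left(18 + X{\left(4 \right)}\right) w = \left(18 + \left(5 - 4\right)\right) \left(-300\right) = \left(18 + 1\right) \left(-300\right) = 19 \left(-300\right) = -5700$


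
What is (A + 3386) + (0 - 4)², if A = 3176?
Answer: 6578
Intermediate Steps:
(A + 3386) + (0 - 4)² = (3176 + 3386) + (0 - 4)² = 6562 + (-4)² = 6562 + 16 = 6578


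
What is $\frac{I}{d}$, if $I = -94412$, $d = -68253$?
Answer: $\frac{94412}{68253} \approx 1.3833$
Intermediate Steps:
$\frac{I}{d} = - \frac{94412}{-68253} = \left(-94412\right) \left(- \frac{1}{68253}\right) = \frac{94412}{68253}$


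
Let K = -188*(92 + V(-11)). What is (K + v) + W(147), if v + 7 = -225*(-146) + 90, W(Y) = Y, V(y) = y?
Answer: 17852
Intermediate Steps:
v = 32933 (v = -7 + (-225*(-146) + 90) = -7 + (32850 + 90) = -7 + 32940 = 32933)
K = -15228 (K = -188*(92 - 11) = -188*81 = -15228)
(K + v) + W(147) = (-15228 + 32933) + 147 = 17705 + 147 = 17852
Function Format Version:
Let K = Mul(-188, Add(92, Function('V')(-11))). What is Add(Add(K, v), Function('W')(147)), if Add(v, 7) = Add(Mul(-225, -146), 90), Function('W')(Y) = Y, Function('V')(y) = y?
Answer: 17852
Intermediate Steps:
v = 32933 (v = Add(-7, Add(Mul(-225, -146), 90)) = Add(-7, Add(32850, 90)) = Add(-7, 32940) = 32933)
K = -15228 (K = Mul(-188, Add(92, -11)) = Mul(-188, 81) = -15228)
Add(Add(K, v), Function('W')(147)) = Add(Add(-15228, 32933), 147) = Add(17705, 147) = 17852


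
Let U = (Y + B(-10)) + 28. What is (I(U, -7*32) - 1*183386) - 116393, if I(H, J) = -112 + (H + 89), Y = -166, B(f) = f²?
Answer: -299840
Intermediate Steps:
U = -38 (U = (-166 + (-10)²) + 28 = (-166 + 100) + 28 = -66 + 28 = -38)
I(H, J) = -23 + H (I(H, J) = -112 + (89 + H) = -23 + H)
(I(U, -7*32) - 1*183386) - 116393 = ((-23 - 38) - 1*183386) - 116393 = (-61 - 183386) - 116393 = -183447 - 116393 = -299840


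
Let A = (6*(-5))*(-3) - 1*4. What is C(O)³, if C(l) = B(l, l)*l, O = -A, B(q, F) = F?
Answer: 404567235136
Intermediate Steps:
A = 86 (A = -30*(-3) - 4 = 90 - 4 = 86)
O = -86 (O = -1*86 = -86)
C(l) = l² (C(l) = l*l = l²)
C(O)³ = ((-86)²)³ = 7396³ = 404567235136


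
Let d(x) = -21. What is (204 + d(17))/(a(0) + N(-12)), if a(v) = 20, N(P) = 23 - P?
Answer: 183/55 ≈ 3.3273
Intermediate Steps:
(204 + d(17))/(a(0) + N(-12)) = (204 - 21)/(20 + (23 - 1*(-12))) = 183/(20 + (23 + 12)) = 183/(20 + 35) = 183/55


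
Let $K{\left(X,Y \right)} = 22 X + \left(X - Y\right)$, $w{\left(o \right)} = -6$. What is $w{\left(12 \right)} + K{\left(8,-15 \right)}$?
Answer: $193$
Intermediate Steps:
$K{\left(X,Y \right)} = - Y + 23 X$
$w{\left(12 \right)} + K{\left(8,-15 \right)} = -6 + \left(\left(-1\right) \left(-15\right) + 23 \cdot 8\right) = -6 + \left(15 + 184\right) = -6 + 199 = 193$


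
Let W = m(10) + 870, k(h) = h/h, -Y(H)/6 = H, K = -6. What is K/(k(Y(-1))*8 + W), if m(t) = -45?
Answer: -6/833 ≈ -0.0072029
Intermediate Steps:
Y(H) = -6*H
k(h) = 1
W = 825 (W = -45 + 870 = 825)
K/(k(Y(-1))*8 + W) = -6/(1*8 + 825) = -6/(8 + 825) = -6/833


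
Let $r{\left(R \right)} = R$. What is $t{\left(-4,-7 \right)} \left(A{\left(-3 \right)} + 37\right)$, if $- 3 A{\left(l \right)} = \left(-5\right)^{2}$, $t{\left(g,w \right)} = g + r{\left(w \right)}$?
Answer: $- \frac{946}{3} \approx -315.33$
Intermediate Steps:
$t{\left(g,w \right)} = g + w$
$A{\left(l \right)} = - \frac{25}{3}$ ($A{\left(l \right)} = - \frac{\left(-5\right)^{2}}{3} = \left(- \frac{1}{3}\right) 25 = - \frac{25}{3}$)
$t{\left(-4,-7 \right)} \left(A{\left(-3 \right)} + 37\right) = \left(-4 - 7\right) \left(- \frac{25}{3} + 37\right) = \left(-11\right) \frac{86}{3} = - \frac{946}{3}$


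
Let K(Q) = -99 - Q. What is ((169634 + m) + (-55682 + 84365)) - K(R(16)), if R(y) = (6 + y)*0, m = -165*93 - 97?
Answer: 182974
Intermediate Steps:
m = -15442 (m = -15345 - 97 = -15442)
R(y) = 0
((169634 + m) + (-55682 + 84365)) - K(R(16)) = ((169634 - 15442) + (-55682 + 84365)) - (-99 - 1*0) = (154192 + 28683) - (-99 + 0) = 182875 - 1*(-99) = 182875 + 99 = 182974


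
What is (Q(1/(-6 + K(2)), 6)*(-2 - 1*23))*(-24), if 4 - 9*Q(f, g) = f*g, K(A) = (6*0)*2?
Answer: 1000/3 ≈ 333.33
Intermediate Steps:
K(A) = 0 (K(A) = 0*2 = 0)
Q(f, g) = 4/9 - f*g/9
(Q(1/(-6 + K(2)), 6)*(-2 - 1*23))*(-24) = ((4/9 - ⅑*6/(-6 + 0))*(-2 - 1*23))*(-24) = ((4/9 - ⅑*6/(-6))*(-2 - 23))*(-24) = ((4/9 - ⅑*(-⅙)*6)*(-25))*(-24) = ((4/9 + ⅑)*(-25))*(-24) = ((5/9)*(-25))*(-24) = -125/9*(-24) = 1000/3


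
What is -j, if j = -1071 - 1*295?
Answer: 1366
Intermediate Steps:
j = -1366 (j = -1071 - 295 = -1366)
-j = -1*(-1366) = 1366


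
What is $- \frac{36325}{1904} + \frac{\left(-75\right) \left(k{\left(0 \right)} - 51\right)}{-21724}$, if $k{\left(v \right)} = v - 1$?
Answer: $- \frac{199137475}{10340624} \approx -19.258$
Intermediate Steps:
$k{\left(v \right)} = -1 + v$ ($k{\left(v \right)} = v - 1 = -1 + v$)
$- \frac{36325}{1904} + \frac{\left(-75\right) \left(k{\left(0 \right)} - 51\right)}{-21724} = - \frac{36325}{1904} + \frac{\left(-75\right) \left(\left(-1 + 0\right) - 51\right)}{-21724} = \left(-36325\right) \frac{1}{1904} + - 75 \left(-1 - 51\right) \left(- \frac{1}{21724}\right) = - \frac{36325}{1904} + \left(-75\right) \left(-52\right) \left(- \frac{1}{21724}\right) = - \frac{36325}{1904} + 3900 \left(- \frac{1}{21724}\right) = - \frac{36325}{1904} - \frac{975}{5431} = - \frac{199137475}{10340624}$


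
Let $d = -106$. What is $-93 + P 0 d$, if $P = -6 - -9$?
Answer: $-93$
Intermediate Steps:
$P = 3$ ($P = -6 + 9 = 3$)
$-93 + P 0 d = -93 + 3 \cdot 0 \left(-106\right) = -93 + 0 \left(-106\right) = -93 + 0 = -93$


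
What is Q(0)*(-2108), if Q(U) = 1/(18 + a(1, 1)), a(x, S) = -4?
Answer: -1054/7 ≈ -150.57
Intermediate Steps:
Q(U) = 1/14 (Q(U) = 1/(18 - 4) = 1/14)
Q(0)*(-2108) = (1/14)*(-2108) = -1054/7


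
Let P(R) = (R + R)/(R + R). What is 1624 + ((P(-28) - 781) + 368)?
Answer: 1212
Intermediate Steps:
P(R) = 1 (P(R) = (2*R)/((2*R)) = (2*R)*(1/(2*R)) = 1)
1624 + ((P(-28) - 781) + 368) = 1624 + ((1 - 781) + 368) = 1624 + (-780 + 368) = 1624 - 412 = 1212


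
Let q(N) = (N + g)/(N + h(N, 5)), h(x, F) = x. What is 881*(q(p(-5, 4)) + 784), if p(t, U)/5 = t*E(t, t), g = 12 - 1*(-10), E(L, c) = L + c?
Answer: 86397908/125 ≈ 6.9118e+5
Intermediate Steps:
g = 22 (g = 12 + 10 = 22)
p(t, U) = 10*t**2 (p(t, U) = 5*(t*(t + t)) = 5*(t*(2*t)) = 5*(2*t**2) = 10*t**2)
q(N) = (22 + N)/(2*N) (q(N) = (N + 22)/(N + N) = (22 + N)/((2*N)) = (22 + N)*(1/(2*N)) = (22 + N)/(2*N))
881*(q(p(-5, 4)) + 784) = 881*((22 + 10*(-5)**2)/(2*((10*(-5)**2))) + 784) = 881*((22 + 10*25)/(2*((10*25))) + 784) = 881*((1/2)*(22 + 250)/250 + 784) = 881*((1/2)*(1/250)*272 + 784) = 881*(68/125 + 784) = 881*(98068/125) = 86397908/125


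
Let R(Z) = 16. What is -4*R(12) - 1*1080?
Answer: -1144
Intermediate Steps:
-4*R(12) - 1*1080 = -4*16 - 1*1080 = -64 - 1080 = -1144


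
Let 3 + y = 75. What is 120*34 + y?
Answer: 4152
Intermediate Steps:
y = 72 (y = -3 + 75 = 72)
120*34 + y = 120*34 + 72 = 4080 + 72 = 4152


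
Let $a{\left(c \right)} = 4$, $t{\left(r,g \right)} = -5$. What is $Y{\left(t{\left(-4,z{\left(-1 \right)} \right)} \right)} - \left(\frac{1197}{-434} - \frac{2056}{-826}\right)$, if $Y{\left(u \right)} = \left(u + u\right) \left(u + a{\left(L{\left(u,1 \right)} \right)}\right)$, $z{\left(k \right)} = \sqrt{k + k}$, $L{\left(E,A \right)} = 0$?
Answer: $\frac{262947}{25606} \approx 10.269$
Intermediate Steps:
$z{\left(k \right)} = \sqrt{2} \sqrt{k}$ ($z{\left(k \right)} = \sqrt{2 k} = \sqrt{2} \sqrt{k}$)
$Y{\left(u \right)} = 2 u \left(4 + u\right)$ ($Y{\left(u \right)} = \left(u + u\right) \left(u + 4\right) = 2 u \left(4 + u\right)$)
$Y{\left(t{\left(-4,z{\left(-1 \right)} \right)} \right)} - \left(\frac{1197}{-434} - \frac{2056}{-826}\right) = 2 \left(-5\right) \left(4 - 5\right) - \left(\frac{1197}{-434} - \frac{2056}{-826}\right) = 2 \left(-5\right) \left(-1\right) - \left(1197 \left(- \frac{1}{434}\right) - - \frac{1028}{413}\right) = 10 - \left(- \frac{171}{62} + \frac{1028}{413}\right) = 10 - - \frac{6887}{25606} = 10 + \frac{6887}{25606} = \frac{262947}{25606}$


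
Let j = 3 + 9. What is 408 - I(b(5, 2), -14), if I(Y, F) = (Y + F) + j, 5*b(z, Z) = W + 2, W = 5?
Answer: 2043/5 ≈ 408.60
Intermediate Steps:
b(z, Z) = 7/5 (b(z, Z) = (5 + 2)/5 = (1/5)*7 = 7/5)
j = 12
I(Y, F) = 12 + F + Y (I(Y, F) = (Y + F) + 12 = (F + Y) + 12 = 12 + F + Y)
408 - I(b(5, 2), -14) = 408 - (12 - 14 + 7/5) = 408 - 1*(-3/5) = 408 + 3/5 = 2043/5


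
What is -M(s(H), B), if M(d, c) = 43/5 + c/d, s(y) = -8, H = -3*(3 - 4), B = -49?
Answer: -589/40 ≈ -14.725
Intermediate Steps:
H = 3 (H = -3*(-1) = 3)
M(d, c) = 43/5 + c/d (M(d, c) = 43*(⅕) + c/d = 43/5 + c/d)
-M(s(H), B) = -(43/5 - 49/(-8)) = -(43/5 - 49*(-⅛)) = -(43/5 + 49/8) = -1*589/40 = -589/40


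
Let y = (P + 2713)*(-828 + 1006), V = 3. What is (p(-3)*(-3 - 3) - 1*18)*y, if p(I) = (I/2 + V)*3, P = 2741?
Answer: -43686540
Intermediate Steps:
p(I) = 9 + 3*I/2 (p(I) = (I/2 + 3)*3 = (3 + I/2)*3 = 9 + 3*I/2)
y = 970812 (y = (2741 + 2713)*(-828 + 1006) = 5454*178 = 970812)
(p(-3)*(-3 - 3) - 1*18)*y = ((9 + (3/2)*(-3))*(-3 - 3) - 1*18)*970812 = ((9 - 9/2)*(-6) - 18)*970812 = ((9/2)*(-6) - 18)*970812 = (-27 - 18)*970812 = -45*970812 = -43686540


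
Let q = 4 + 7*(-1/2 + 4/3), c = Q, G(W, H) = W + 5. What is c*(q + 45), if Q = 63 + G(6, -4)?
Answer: 12173/3 ≈ 4057.7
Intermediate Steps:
G(W, H) = 5 + W
Q = 74 (Q = 63 + (5 + 6) = 63 + 11 = 74)
c = 74
q = 59/6 (q = 4 + 7*(-1*½ + 4*(⅓)) = 4 + 7*(-½ + 4/3) = 4 + 7*(⅚) = 4 + 35/6 = 59/6 ≈ 9.8333)
c*(q + 45) = 74*(59/6 + 45) = 74*(329/6) = 12173/3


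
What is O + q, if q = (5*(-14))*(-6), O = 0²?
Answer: 420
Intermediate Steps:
O = 0
q = 420 (q = -70*(-6) = 420)
O + q = 0 + 420 = 420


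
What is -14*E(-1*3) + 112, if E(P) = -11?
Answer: 266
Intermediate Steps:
-14*E(-1*3) + 112 = -14*(-11) + 112 = 154 + 112 = 266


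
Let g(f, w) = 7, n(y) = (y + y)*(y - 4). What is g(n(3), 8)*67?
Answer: 469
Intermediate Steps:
n(y) = 2*y*(-4 + y) (n(y) = (2*y)*(-4 + y) = 2*y*(-4 + y))
g(n(3), 8)*67 = 7*67 = 469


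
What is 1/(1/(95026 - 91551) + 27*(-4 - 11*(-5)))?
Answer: 3475/4785076 ≈ 0.00072622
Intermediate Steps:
1/(1/(95026 - 91551) + 27*(-4 - 11*(-5))) = 1/(1/3475 + 27*(-4 + 55)) = 1/(1/3475 + 27*51) = 1/(1/3475 + 1377) = 1/(4785076/3475) = 3475/4785076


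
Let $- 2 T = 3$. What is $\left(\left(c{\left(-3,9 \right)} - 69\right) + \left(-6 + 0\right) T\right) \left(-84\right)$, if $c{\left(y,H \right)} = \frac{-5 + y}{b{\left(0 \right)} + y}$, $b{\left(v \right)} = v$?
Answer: $4816$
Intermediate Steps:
$T = - \frac{3}{2}$ ($T = \left(- \frac{1}{2}\right) 3 = - \frac{3}{2} \approx -1.5$)
$c{\left(y,H \right)} = \frac{-5 + y}{y}$ ($c{\left(y,H \right)} = \frac{-5 + y}{0 + y} = \frac{-5 + y}{y}$)
$\left(\left(c{\left(-3,9 \right)} - 69\right) + \left(-6 + 0\right) T\right) \left(-84\right) = \left(\left(\frac{-5 - 3}{-3} - 69\right) + \left(-6 + 0\right) \left(- \frac{3}{2}\right)\right) \left(-84\right) = \left(\left(\left(- \frac{1}{3}\right) \left(-8\right) - 69\right) - -9\right) \left(-84\right) = \left(\left(\frac{8}{3} - 69\right) + 9\right) \left(-84\right) = \left(- \frac{199}{3} + 9\right) \left(-84\right) = \left(- \frac{172}{3}\right) \left(-84\right) = 4816$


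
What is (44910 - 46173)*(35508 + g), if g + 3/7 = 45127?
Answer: -712890246/7 ≈ -1.0184e+8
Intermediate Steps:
g = 315886/7 (g = -3/7 + 45127 = 315886/7 ≈ 45127.)
(44910 - 46173)*(35508 + g) = (44910 - 46173)*(35508 + 315886/7) = -1263*564442/7 = -712890246/7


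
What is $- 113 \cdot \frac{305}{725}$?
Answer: $- \frac{6893}{145} \approx -47.538$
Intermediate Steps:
$- 113 \cdot \frac{305}{725} = - 113 \cdot 305 \cdot \frac{1}{725} = \left(-113\right) \frac{61}{145} = - \frac{6893}{145}$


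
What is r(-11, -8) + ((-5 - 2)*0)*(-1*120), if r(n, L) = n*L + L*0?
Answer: 88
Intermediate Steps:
r(n, L) = L*n (r(n, L) = L*n + 0 = L*n)
r(-11, -8) + ((-5 - 2)*0)*(-1*120) = -8*(-11) + ((-5 - 2)*0)*(-1*120) = 88 - 7*0*(-120) = 88 + 0*(-120) = 88 + 0 = 88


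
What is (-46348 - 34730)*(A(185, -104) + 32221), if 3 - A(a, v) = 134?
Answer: -2601793020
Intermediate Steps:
A(a, v) = -131 (A(a, v) = 3 - 1*134 = 3 - 134 = -131)
(-46348 - 34730)*(A(185, -104) + 32221) = (-46348 - 34730)*(-131 + 32221) = -81078*32090 = -2601793020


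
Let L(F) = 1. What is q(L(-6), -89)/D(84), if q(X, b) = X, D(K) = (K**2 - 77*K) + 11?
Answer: 1/599 ≈ 0.0016694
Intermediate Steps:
D(K) = 11 + K**2 - 77*K
q(L(-6), -89)/D(84) = 1/(11 + 84**2 - 77*84) = 1/(11 + 7056 - 6468) = 1/599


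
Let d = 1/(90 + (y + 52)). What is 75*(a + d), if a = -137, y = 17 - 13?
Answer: -1500075/146 ≈ -10274.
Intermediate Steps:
y = 4
d = 1/146 (d = 1/(90 + (4 + 52)) = 1/(90 + 56) = 1/146 ≈ 0.0068493)
75*(a + d) = 75*(-137 + 1/146) = 75*(-20001/146) = -1500075/146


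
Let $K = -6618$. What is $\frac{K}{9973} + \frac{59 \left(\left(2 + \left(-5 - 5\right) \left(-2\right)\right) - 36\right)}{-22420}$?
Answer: $- \frac{1187609}{1894870} \approx -0.62675$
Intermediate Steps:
$\frac{K}{9973} + \frac{59 \left(\left(2 + \left(-5 - 5\right) \left(-2\right)\right) - 36\right)}{-22420} = - \frac{6618}{9973} + \frac{59 \left(\left(2 + \left(-5 - 5\right) \left(-2\right)\right) - 36\right)}{-22420} = \left(-6618\right) \frac{1}{9973} + 59 \left(\left(2 - -20\right) - 36\right) \left(- \frac{1}{22420}\right) = - \frac{6618}{9973} + 59 \left(\left(2 + 20\right) - 36\right) \left(- \frac{1}{22420}\right) = - \frac{6618}{9973} + 59 \left(22 - 36\right) \left(- \frac{1}{22420}\right) = - \frac{6618}{9973} + 59 \left(-14\right) \left(- \frac{1}{22420}\right) = - \frac{6618}{9973} - - \frac{7}{190} = - \frac{6618}{9973} + \frac{7}{190} = - \frac{1187609}{1894870}$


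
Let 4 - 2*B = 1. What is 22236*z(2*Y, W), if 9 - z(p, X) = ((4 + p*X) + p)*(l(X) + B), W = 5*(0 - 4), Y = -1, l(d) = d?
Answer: 17477496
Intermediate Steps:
W = -20 (W = 5*(-4) = -20)
B = 3/2 (B = 2 - ½*1 = 2 - ½ = 3/2 ≈ 1.5000)
z(p, X) = 9 - (3/2 + X)*(4 + p + X*p) (z(p, X) = 9 - ((4 + p*X) + p)*(X + 3/2) = 9 - ((4 + X*p) + p)*(3/2 + X) = 9 - (4 + p + X*p)*(3/2 + X) = 9 - (3/2 + X)*(4 + p + X*p))
22236*z(2*Y, W) = 22236*(3 - 4*(-20) - 3*(-1) - 1*2*(-1)*(-20)² - 5/2*(-20)*2*(-1)) = 22236*(3 + 80 - 3/2*(-2) - 1*(-2)*400 - 5/2*(-20)*(-2)) = 22236*(3 + 80 + 3 + 800 - 100) = 22236*786 = 17477496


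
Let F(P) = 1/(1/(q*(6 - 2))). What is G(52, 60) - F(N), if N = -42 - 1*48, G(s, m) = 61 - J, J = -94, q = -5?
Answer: 175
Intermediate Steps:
G(s, m) = 155 (G(s, m) = 61 - 1*(-94) = 61 + 94 = 155)
N = -90 (N = -42 - 48 = -90)
F(P) = -20 (F(P) = 1/(1/(-5*(6 - 2))) = 1/(1/(-5*4)) = 1/(1/(-20)) = 1/(-1/20) = -20)
G(52, 60) - F(N) = 155 - 1*(-20) = 155 + 20 = 175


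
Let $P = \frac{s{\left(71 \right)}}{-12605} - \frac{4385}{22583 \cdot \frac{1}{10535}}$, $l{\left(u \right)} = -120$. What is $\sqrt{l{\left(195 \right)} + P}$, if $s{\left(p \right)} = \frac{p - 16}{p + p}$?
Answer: $\frac{i \sqrt{141535566369358151801998}}{8084307506} \approx 46.536 i$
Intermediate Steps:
$s{\left(p \right)} = \frac{-16 + p}{2 p}$
$P = - \frac{16537327770863}{8084307506}$ ($P = \frac{\frac{1}{2} \cdot \frac{1}{71} \left(-16 + 71\right)}{-12605} - \frac{4385}{22583 \cdot \frac{1}{10535}} = \frac{1}{2} \cdot \frac{1}{71} \cdot 55 \left(- \frac{1}{12605}\right) - \frac{4385}{22583 \cdot \frac{1}{10535}} = \frac{55}{142} \left(- \frac{1}{12605}\right) - \frac{4385}{\frac{22583}{10535}} = - \frac{11}{357982} - \frac{46195975}{22583} = - \frac{16537327770863}{8084307506} \approx -2045.6$)
$\sqrt{l{\left(195 \right)} + P} = \sqrt{-120 - \frac{16537327770863}{8084307506}} = \sqrt{- \frac{17507444671583}{8084307506}} = \frac{i \sqrt{141535566369358151801998}}{8084307506}$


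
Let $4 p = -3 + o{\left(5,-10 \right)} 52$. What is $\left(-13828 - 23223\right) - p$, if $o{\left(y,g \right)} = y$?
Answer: $- \frac{148461}{4} \approx -37115.0$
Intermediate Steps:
$p = \frac{257}{4}$ ($p = \frac{-3 + 5 \cdot 52}{4} = \frac{-3 + 260}{4} = \frac{1}{4} \cdot 257 = \frac{257}{4} \approx 64.25$)
$\left(-13828 - 23223\right) - p = \left(-13828 - 23223\right) - \frac{257}{4} = -37051 - \frac{257}{4} = - \frac{148461}{4}$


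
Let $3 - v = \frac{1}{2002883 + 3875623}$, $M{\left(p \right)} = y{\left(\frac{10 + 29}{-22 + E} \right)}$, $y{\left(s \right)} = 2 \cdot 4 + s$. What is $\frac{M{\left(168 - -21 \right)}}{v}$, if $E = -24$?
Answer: $\frac{967014237}{405616891} \approx 2.3841$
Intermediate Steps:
$y{\left(s \right)} = 8 + s$
$M{\left(p \right)} = \frac{329}{46}$ ($M{\left(p \right)} = 8 + \frac{10 + 29}{-22 - 24} = 8 + \frac{39}{-46} = 8 + 39 \left(- \frac{1}{46}\right) = 8 - \frac{39}{46} = \frac{329}{46}$)
$v = \frac{17635517}{5878506}$ ($v = 3 - \frac{1}{2002883 + 3875623} = 3 - \frac{1}{5878506} = \frac{17635517}{5878506} \approx 3.0$)
$\frac{M{\left(168 - -21 \right)}}{v} = \frac{329}{46 \cdot \frac{17635517}{5878506}} = \frac{329}{46} \cdot \frac{5878506}{17635517} = \frac{967014237}{405616891}$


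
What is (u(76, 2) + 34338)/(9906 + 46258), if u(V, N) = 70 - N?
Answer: 17203/28082 ≈ 0.61260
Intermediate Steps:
(u(76, 2) + 34338)/(9906 + 46258) = ((70 - 1*2) + 34338)/(9906 + 46258) = ((70 - 2) + 34338)/56164 = (68 + 34338)*(1/56164) = 34406*(1/56164) = 17203/28082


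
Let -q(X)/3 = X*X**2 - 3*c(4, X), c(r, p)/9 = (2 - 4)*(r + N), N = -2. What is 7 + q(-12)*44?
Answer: 213847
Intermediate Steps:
c(r, p) = 36 - 18*r (c(r, p) = 9*((2 - 4)*(r - 2)) = 9*(-2*(-2 + r)) = 9*(4 - 2*r) = 36 - 18*r)
q(X) = -324 - 3*X**3 (q(X) = -3*(X*X**2 - 3*(36 - 18*4)) = -3*(X**3 - 3*(36 - 72)) = -3*(X**3 - 3*(-36)) = -3*(X**3 + 108) = -3*(108 + X**3) = -324 - 3*X**3)
7 + q(-12)*44 = 7 + (-324 - 3*(-12)**3)*44 = 7 + (-324 - 3*(-1728))*44 = 7 + (-324 + 5184)*44 = 7 + 4860*44 = 7 + 213840 = 213847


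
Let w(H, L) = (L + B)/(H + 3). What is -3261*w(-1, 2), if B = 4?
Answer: -9783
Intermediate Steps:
w(H, L) = (4 + L)/(3 + H) (w(H, L) = (L + 4)/(H + 3) = (4 + L)/(3 + H))
-3261*w(-1, 2) = -3261*(4 + 2)/(3 - 1) = -3261*6/2 = -3261*3 = -9783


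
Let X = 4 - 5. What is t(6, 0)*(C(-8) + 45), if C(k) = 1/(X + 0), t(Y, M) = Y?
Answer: 264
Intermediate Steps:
X = -1
C(k) = -1 (C(k) = 1/(-1 + 0) = 1/(-1) = -1)
t(6, 0)*(C(-8) + 45) = 6*(-1 + 45) = 6*44 = 264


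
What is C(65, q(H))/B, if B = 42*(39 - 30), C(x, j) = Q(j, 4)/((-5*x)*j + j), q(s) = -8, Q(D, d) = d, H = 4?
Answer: 1/244944 ≈ 4.0826e-6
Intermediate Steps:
C(x, j) = 4/(j - 5*j*x) (C(x, j) = 4/((-5*x)*j + j) = 4/(-5*j*x + j) = 4/(j - 5*j*x))
B = 378 (B = 42*9 = 378)
C(65, q(H))/B = -4/(-8*(-1 + 5*65))/378 = -4*(-⅛)/(-1 + 325)*(1/378) = -4*(-⅛)/324*(1/378) = -4*(-⅛)*1/324*(1/378) = (1/648)*(1/378) = 1/244944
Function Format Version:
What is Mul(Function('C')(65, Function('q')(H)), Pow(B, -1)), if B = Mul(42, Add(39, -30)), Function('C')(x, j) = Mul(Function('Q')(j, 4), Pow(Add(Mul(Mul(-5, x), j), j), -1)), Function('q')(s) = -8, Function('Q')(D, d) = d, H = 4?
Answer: Rational(1, 244944) ≈ 4.0826e-6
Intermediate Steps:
Function('C')(x, j) = Mul(4, Pow(Add(j, Mul(-5, j, x)), -1)) (Function('C')(x, j) = Mul(4, Pow(Add(Mul(Mul(-5, x), j), j), -1)) = Mul(4, Pow(Add(Mul(-5, j, x), j), -1)) = Mul(4, Pow(Add(j, Mul(-5, j, x)), -1)))
B = 378 (B = Mul(42, 9) = 378)
Mul(Function('C')(65, Function('q')(H)), Pow(B, -1)) = Mul(Mul(-4, Pow(-8, -1), Pow(Add(-1, Mul(5, 65)), -1)), Pow(378, -1)) = Mul(Mul(-4, Rational(-1, 8), Pow(Add(-1, 325), -1)), Rational(1, 378)) = Mul(Mul(-4, Rational(-1, 8), Pow(324, -1)), Rational(1, 378)) = Mul(Mul(-4, Rational(-1, 8), Rational(1, 324)), Rational(1, 378)) = Mul(Rational(1, 648), Rational(1, 378)) = Rational(1, 244944)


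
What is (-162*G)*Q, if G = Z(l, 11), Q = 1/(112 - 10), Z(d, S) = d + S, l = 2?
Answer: -351/17 ≈ -20.647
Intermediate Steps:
Z(d, S) = S + d
Q = 1/102 ≈ 0.0098039
G = 13 (G = 11 + 2 = 13)
(-162*G)*Q = -162*13*(1/102) = -2106*1/102 = -351/17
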